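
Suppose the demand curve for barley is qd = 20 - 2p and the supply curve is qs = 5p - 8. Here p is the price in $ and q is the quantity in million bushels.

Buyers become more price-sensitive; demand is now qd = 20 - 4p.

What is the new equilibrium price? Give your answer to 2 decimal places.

Original equilibrium: 20 - 2p = 5p - 8 gives 28 = 7p, so p = 4 and q = 12.
The new curves are qd = 20 - 4p (demand) and qs = 5p - 8 (supply).
Clearing the new market: 20 - 4p = 5p - 8, so p = 28/9 ≈ 3.1111 and q = 68/9 ≈ 7.5556.

3.11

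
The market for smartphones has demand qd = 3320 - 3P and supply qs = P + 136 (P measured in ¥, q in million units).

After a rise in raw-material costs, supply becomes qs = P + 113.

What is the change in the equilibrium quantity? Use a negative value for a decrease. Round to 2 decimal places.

Initially, 3320 - 3P = P + 136, so 3184 = 4P and P = 796, q = 932.
The new curves are qd = 3320 - 3P (demand) and qs = P + 113 (supply).
Clearing the new market: 3320 - 3P = P + 113, so P = 801.75 and q = 914.75.
Δq = 914.75 − 932 = -17.25.

-17.25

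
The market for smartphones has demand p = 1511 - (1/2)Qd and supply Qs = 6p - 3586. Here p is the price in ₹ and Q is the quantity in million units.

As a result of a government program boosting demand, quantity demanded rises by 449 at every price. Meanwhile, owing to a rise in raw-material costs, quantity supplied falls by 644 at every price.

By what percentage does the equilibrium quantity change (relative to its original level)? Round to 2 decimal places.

Original equilibrium: 3022 - 2p = 6p - 3586 gives 6608 = 8p, so p = 826 and Q = 1370.
After the shift, demand is Qd = 3471 - 2p and supply is Qs = 6p - 4230.
Clearing the new market: 3471 - 2p = 6p - 4230, so p = 962.625 and Q = 1545.75.
%ΔQ = (1545.75 − 1370) / 1370 × 100 = +12.83%.

+12.83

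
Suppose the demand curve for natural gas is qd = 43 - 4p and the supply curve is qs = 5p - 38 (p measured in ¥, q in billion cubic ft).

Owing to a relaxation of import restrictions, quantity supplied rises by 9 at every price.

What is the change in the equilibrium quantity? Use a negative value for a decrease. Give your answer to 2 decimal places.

+4.00

Solve the original market: 43 - 4p = 5p - 38, hence p = 9 and q = 7.
The shock moves the curves to qd = 43 - 4p and qs = 5p - 29.
Equate the new curves: 43 - 4p = 5p - 29, giving 72 = 9p, p = 8, q = 11.
Δq = 11 − 7 = +4.00.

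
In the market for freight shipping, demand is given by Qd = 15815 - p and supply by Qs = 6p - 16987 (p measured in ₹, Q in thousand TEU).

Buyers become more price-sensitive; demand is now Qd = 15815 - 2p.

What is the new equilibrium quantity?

Original equilibrium: 15815 - p = 6p - 16987 gives 32802 = 7p, so p = 4686 and Q = 11129.
After the shift, demand is Qd = 15815 - 2p and supply is Qs = 6p - 16987.
Setting them equal: 15815 - 2p = 6p - 16987 → 32802 = 8p, so p = 4100.25 and Q = 7614.5.

7614.5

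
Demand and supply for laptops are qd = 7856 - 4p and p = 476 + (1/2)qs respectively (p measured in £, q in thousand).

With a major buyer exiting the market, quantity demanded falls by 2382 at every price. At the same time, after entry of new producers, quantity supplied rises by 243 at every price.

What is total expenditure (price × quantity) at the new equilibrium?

Original equilibrium: 7856 - 4p = 2p - 952 gives 8808 = 6p, so p = 1468 and q = 1984.
The new curves are qd = 5474 - 4p (demand) and qs = 2p - 709 (supply).
Equate the new curves: 5474 - 4p = 2p - 709, giving 6183 = 6p, p = 1030.5, q = 1352.
New expenditure = 1030.5 × 1352 = 1393236.

1393236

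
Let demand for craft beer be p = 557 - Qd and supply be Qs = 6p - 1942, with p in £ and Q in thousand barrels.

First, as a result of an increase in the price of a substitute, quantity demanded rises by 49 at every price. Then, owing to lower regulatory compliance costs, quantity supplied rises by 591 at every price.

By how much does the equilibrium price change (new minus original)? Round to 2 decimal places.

Original equilibrium: 557 - p = 6p - 1942 gives 2499 = 7p, so p = 357 and Q = 200.
With the change applied: demand Qd = 606 - p, supply Qs = 6p - 1351.
Equate the new curves: 606 - p = 6p - 1351, giving 1957 = 7p, p = 1957/7 ≈ 279.5714, Q = 2285/7 ≈ 326.4286.
Δp = 279.5714 − 357 = -77.43.

-77.43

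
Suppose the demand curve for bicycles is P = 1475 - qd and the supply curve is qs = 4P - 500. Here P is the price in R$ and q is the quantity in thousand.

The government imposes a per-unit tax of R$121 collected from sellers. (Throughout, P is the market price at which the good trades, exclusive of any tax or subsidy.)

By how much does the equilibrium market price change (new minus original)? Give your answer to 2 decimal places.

+96.80

Before the shock: 1475 - P = 4P - 500 ⇒ 1975 = 5P ⇒ P = 395, q = 1080.
Since sellers keep the price net of the tax, the effective supply curve becomes qs = 4P - 984.
Clearing the new market: 1475 - P = 4P - 984, so P = 491.8 and q = 983.2.
ΔP = 491.8 − 395 = +96.80.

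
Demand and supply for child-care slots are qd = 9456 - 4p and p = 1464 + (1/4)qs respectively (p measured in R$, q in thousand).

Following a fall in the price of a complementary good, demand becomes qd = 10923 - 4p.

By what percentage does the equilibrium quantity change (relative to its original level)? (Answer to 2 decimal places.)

Initially, 9456 - 4p = 4p - 5856, so 15312 = 8p and p = 1914, q = 1800.
After the shift, demand is qd = 10923 - 4p and supply is qs = 4p - 5856.
New equilibrium: 10923 - 4p = 4p - 5856 ⇒ 16779 = 8p ⇒ p = 2097.375, q = 2533.5.
%Δq = (2533.5 − 1800) / 1800 × 100 = +40.75%.

+40.75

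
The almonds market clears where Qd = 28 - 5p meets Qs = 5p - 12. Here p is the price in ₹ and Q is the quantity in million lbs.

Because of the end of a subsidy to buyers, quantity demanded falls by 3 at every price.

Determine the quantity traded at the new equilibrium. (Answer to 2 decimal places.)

Original equilibrium: 28 - 5p = 5p - 12 gives 40 = 10p, so p = 4 and Q = 8.
After the shift, demand is Qd = 25 - 5p and supply is Qs = 5p - 12.
Equate the new curves: 25 - 5p = 5p - 12, giving 37 = 10p, p = 3.7, Q = 6.5.

6.50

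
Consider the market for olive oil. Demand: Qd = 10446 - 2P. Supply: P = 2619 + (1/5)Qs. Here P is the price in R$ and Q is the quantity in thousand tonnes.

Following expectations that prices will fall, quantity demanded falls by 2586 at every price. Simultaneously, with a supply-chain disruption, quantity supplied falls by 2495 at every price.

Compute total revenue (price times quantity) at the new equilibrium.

3886000

Before the shock: 10446 - 2P = 5P - 13095 ⇒ 23541 = 7P ⇒ P = 3363, Q = 3720.
The new curves are Qd = 7860 - 2P (demand) and Qs = 5P - 15590 (supply).
Setting them equal: 7860 - 2P = 5P - 15590 → 23450 = 7P, so P = 3350 and Q = 1160.
New expenditure = 3350 × 1160 = 3886000.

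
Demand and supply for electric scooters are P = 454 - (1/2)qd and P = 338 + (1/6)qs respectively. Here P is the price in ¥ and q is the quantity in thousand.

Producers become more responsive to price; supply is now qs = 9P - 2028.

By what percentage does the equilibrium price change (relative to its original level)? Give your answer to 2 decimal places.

-27.27

Solve the original market: 908 - 2P = 6P - 2028, hence P = 367 and q = 174.
The shock moves the curves to qd = 908 - 2P and qs = 9P - 2028.
Equate the new curves: 908 - 2P = 9P - 2028, giving 2936 = 11P, P = 2936/11 ≈ 266.9091, q = 4116/11 ≈ 374.1818.
%ΔP = (266.9091 − 367) / 367 × 100 = -27.27%.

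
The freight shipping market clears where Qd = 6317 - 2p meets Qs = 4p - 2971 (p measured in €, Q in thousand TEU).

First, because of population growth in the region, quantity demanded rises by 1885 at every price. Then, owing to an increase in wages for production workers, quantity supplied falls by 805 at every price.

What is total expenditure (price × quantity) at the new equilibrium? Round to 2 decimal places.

8403232.44

Original equilibrium: 6317 - 2p = 4p - 2971 gives 9288 = 6p, so p = 1548 and Q = 3221.
The shock moves the curves to Qd = 8202 - 2p and Qs = 4p - 3776.
Setting them equal: 8202 - 2p = 4p - 3776 → 11978 = 6p, so p = 5989/3 ≈ 1996.3333 and Q = 12628/3 ≈ 4209.3333.
New expenditure = 1996.3333 × 4209.3333 = 8403232.44.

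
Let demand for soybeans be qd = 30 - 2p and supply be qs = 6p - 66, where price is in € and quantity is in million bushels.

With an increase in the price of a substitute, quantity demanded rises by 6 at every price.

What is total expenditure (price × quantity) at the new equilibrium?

133.875

Before the shock: 30 - 2p = 6p - 66 ⇒ 96 = 8p ⇒ p = 12, q = 6.
With the change applied: demand qd = 36 - 2p, supply qs = 6p - 66.
Setting them equal: 36 - 2p = 6p - 66 → 102 = 8p, so p = 12.75 and q = 10.5.
New expenditure = 12.75 × 10.5 = 133.875.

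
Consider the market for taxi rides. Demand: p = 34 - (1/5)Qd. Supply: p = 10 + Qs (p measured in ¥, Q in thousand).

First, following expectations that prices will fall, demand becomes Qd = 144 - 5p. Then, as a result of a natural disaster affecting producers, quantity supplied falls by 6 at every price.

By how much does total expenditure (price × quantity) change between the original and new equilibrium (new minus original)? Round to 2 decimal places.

-315.56

Initially, 170 - 5p = p - 10, so 180 = 6p and p = 30, Q = 20.
The new curves are Qd = 144 - 5p (demand) and Qs = p - 16 (supply).
Setting them equal: 144 - 5p = p - 16 → 160 = 6p, so p = 80/3 ≈ 26.6667 and Q = 32/3 ≈ 10.6667.
Expenditure moves from 30×20 = 600 to 26.6667×10.6667 = 284.4444; change = -315.56.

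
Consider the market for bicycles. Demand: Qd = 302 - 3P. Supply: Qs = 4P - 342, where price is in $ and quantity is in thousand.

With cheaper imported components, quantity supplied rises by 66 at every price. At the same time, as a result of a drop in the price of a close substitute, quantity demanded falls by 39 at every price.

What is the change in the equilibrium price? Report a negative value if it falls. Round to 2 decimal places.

-15.00

Solve the original market: 302 - 3P = 4P - 342, hence P = 92 and Q = 26.
The shock moves the curves to Qd = 263 - 3P and Qs = 4P - 276.
Setting them equal: 263 - 3P = 4P - 276 → 539 = 7P, so P = 77 and Q = 32.
ΔP = 77 − 92 = -15.00.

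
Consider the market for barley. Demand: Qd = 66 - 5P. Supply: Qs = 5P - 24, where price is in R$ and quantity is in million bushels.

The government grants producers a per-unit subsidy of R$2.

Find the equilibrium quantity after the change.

26

Initially, 66 - 5P = 5P - 24, so 90 = 10P and P = 9, Q = 21.
Since sellers receive the price plus the subsidy, the effective supply curve becomes Qs = 5P - 14.
Setting them equal: 66 - 5P = 5P - 14 → 80 = 10P, so P = 8 and Q = 26.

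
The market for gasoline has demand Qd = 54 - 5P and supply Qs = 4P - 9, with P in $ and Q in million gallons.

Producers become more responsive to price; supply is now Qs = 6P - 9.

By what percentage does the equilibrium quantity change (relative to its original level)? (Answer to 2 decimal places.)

Solve the original market: 54 - 5P = 4P - 9, hence P = 7 and Q = 19.
The new curves are Qd = 54 - 5P (demand) and Qs = 6P - 9 (supply).
Clearing the new market: 54 - 5P = 6P - 9, so P = 63/11 ≈ 5.7273 and Q = 279/11 ≈ 25.3636.
%ΔQ = (25.3636 − 19) / 19 × 100 = +33.49%.

+33.49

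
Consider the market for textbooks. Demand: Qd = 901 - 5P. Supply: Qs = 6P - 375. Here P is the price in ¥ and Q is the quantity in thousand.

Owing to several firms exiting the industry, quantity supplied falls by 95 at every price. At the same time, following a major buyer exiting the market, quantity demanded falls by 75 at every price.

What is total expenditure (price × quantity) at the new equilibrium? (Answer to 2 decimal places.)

27912.20

Solve the original market: 901 - 5P = 6P - 375, hence P = 116 and Q = 321.
The shock moves the curves to Qd = 826 - 5P and Qs = 6P - 470.
Setting them equal: 826 - 5P = 6P - 470 → 1296 = 11P, so P = 1296/11 ≈ 117.8182 and Q = 2606/11 ≈ 236.9091.
New expenditure = 117.8182 × 236.9091 = 27912.20.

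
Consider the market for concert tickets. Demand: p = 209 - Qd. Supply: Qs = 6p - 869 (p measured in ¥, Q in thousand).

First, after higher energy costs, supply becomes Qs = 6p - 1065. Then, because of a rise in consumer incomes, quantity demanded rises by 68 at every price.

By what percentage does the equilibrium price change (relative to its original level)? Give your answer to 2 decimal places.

Solve the original market: 209 - p = 6p - 869, hence p = 154 and Q = 55.
The shock moves the curves to Qd = 277 - p and Qs = 6p - 1065.
Equate the new curves: 277 - p = 6p - 1065, giving 1342 = 7p, p = 1342/7 ≈ 191.7143, Q = 597/7 ≈ 85.2857.
%Δp = (191.7143 − 154) / 154 × 100 = +24.49%.

+24.49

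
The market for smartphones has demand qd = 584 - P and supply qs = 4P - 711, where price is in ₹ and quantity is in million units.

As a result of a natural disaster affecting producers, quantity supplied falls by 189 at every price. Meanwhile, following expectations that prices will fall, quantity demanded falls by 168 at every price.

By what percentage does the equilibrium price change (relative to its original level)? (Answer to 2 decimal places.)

Solve the original market: 584 - P = 4P - 711, hence P = 259 and q = 325.
With the change applied: demand qd = 416 - P, supply qs = 4P - 900.
New equilibrium: 416 - P = 4P - 900 ⇒ 1316 = 5P ⇒ P = 263.2, q = 152.8.
%ΔP = (263.2 − 259) / 259 × 100 = +1.62%.

+1.62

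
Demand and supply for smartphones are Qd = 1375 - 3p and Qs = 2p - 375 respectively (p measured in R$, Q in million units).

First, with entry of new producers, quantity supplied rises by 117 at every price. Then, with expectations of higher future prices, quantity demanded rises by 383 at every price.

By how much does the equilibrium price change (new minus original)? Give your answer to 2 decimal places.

+53.20

Solve the original market: 1375 - 3p = 2p - 375, hence p = 350 and Q = 325.
After the shift, demand is Qd = 1758 - 3p and supply is Qs = 2p - 258.
New equilibrium: 1758 - 3p = 2p - 258 ⇒ 2016 = 5p ⇒ p = 403.2, Q = 548.4.
Δp = 403.2 − 350 = +53.20.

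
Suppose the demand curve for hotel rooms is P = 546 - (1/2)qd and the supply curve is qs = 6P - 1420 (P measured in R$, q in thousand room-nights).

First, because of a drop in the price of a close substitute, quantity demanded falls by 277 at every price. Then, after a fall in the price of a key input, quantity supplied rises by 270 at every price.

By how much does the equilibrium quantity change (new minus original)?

Solve the original market: 1092 - 2P = 6P - 1420, hence P = 314 and q = 464.
With the change applied: demand qd = 815 - 2P, supply qs = 6P - 1150.
Equate the new curves: 815 - 2P = 6P - 1150, giving 1965 = 8P, P = 245.625, q = 323.75.
Δq = 323.75 − 464 = -140.25.

-140.25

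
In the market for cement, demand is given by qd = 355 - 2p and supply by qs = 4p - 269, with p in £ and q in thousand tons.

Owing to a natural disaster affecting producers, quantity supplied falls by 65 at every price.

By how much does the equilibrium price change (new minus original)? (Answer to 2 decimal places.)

+10.83

Original equilibrium: 355 - 2p = 4p - 269 gives 624 = 6p, so p = 104 and q = 147.
After the shift, demand is qd = 355 - 2p and supply is qs = 4p - 334.
Clearing the new market: 355 - 2p = 4p - 334, so p = 689/6 ≈ 114.8333 and q = 376/3 ≈ 125.3333.
Δp = 114.8333 − 104 = +10.83.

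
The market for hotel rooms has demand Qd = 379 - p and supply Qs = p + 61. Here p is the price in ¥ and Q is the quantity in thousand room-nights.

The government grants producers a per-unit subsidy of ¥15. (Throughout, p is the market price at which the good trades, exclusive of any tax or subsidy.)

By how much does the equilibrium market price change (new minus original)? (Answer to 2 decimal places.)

Before the shock: 379 - p = p + 61 ⇒ 318 = 2p ⇒ p = 159, Q = 220.
Since sellers receive the price plus the subsidy, the effective supply curve becomes Qs = p + 76.
Equate the new curves: 379 - p = p + 76, giving 303 = 2p, p = 151.5, Q = 227.5.
Δp = 151.5 − 159 = -7.50.

-7.50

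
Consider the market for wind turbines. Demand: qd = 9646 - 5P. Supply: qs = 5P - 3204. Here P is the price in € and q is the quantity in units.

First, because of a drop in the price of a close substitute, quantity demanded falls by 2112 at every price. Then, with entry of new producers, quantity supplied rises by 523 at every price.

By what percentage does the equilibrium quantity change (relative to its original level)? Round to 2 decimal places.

-24.67

Solve the original market: 9646 - 5P = 5P - 3204, hence P = 1285 and q = 3221.
The new curves are qd = 7534 - 5P (demand) and qs = 5P - 2681 (supply).
Equate the new curves: 7534 - 5P = 5P - 2681, giving 10215 = 10P, P = 1021.5, q = 2426.5.
%Δq = (2426.5 − 3221) / 3221 × 100 = -24.67%.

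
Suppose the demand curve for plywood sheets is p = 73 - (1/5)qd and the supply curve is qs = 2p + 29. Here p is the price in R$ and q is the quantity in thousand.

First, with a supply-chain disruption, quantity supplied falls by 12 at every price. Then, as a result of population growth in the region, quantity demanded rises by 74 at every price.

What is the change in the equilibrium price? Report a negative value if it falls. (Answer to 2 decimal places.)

+12.29

Solve the original market: 365 - 5p = 2p + 29, hence p = 48 and q = 125.
With the change applied: demand qd = 439 - 5p, supply qs = 2p + 17.
Clearing the new market: 439 - 5p = 2p + 17, so p = 422/7 ≈ 60.2857 and q = 963/7 ≈ 137.5714.
Δp = 60.2857 − 48 = +12.29.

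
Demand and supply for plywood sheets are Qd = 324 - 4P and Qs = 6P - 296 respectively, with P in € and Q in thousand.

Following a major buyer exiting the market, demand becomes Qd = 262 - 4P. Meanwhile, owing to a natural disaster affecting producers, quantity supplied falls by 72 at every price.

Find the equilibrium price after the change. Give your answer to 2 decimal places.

63.00

Initially, 324 - 4P = 6P - 296, so 620 = 10P and P = 62, Q = 76.
The new curves are Qd = 262 - 4P (demand) and Qs = 6P - 368 (supply).
Equate the new curves: 262 - 4P = 6P - 368, giving 630 = 10P, P = 63, Q = 10.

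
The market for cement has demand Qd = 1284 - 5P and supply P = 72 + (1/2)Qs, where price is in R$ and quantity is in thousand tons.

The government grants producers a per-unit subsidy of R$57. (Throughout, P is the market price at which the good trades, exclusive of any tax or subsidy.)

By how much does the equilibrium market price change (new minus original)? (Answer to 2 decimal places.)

-16.29

Original equilibrium: 1284 - 5P = 2P - 144 gives 1428 = 7P, so P = 204 and Q = 264.
Since sellers receive the price plus the subsidy, the effective supply curve becomes Qs = 2P - 30.
Setting them equal: 1284 - 5P = 2P - 30 → 1314 = 7P, so P = 1314/7 ≈ 187.7143 and Q = 2418/7 ≈ 345.4286.
ΔP = 187.7143 − 204 = -16.29.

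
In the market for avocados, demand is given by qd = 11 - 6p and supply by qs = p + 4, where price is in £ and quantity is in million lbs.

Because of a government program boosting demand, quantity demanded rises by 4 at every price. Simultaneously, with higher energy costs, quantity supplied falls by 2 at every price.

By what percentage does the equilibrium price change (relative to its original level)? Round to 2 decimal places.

Initially, 11 - 6p = p + 4, so 7 = 7p and p = 1, q = 5.
With the change applied: demand qd = 15 - 6p, supply qs = p + 2.
Clearing the new market: 15 - 6p = p + 2, so p = 13/7 ≈ 1.8571 and q = 27/7 ≈ 3.8571.
%Δp = (1.8571 − 1) / 1 × 100 = +85.71%.

+85.71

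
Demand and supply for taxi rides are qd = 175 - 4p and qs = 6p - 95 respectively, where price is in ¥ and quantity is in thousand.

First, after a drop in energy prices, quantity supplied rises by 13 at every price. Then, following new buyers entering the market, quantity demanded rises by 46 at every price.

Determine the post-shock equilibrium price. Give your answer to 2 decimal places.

Before the shock: 175 - 4p = 6p - 95 ⇒ 270 = 10p ⇒ p = 27, q = 67.
The new curves are qd = 221 - 4p (demand) and qs = 6p - 82 (supply).
Equate the new curves: 221 - 4p = 6p - 82, giving 303 = 10p, p = 30.3, q = 99.8.

30.30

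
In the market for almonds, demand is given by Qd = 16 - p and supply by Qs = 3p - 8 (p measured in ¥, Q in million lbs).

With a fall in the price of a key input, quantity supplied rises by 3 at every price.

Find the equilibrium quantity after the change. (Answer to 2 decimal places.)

Before the shock: 16 - p = 3p - 8 ⇒ 24 = 4p ⇒ p = 6, Q = 10.
After the shift, demand is Qd = 16 - p and supply is Qs = 3p - 5.
Equate the new curves: 16 - p = 3p - 5, giving 21 = 4p, p = 5.25, Q = 10.75.

10.75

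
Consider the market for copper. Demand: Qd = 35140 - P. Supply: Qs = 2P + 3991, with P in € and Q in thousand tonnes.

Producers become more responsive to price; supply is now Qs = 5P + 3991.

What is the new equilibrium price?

Before the shock: 35140 - P = 2P + 3991 ⇒ 31149 = 3P ⇒ P = 10383, Q = 24757.
After the shift, demand is Qd = 35140 - P and supply is Qs = 5P + 3991.
Equate the new curves: 35140 - P = 5P + 3991, giving 31149 = 6P, P = 5191.5, Q = 29948.5.

5191.5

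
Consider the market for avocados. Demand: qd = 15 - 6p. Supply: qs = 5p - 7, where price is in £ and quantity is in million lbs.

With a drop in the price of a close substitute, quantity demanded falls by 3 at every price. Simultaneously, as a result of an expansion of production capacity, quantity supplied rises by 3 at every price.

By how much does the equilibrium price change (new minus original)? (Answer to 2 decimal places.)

Before the shock: 15 - 6p = 5p - 7 ⇒ 22 = 11p ⇒ p = 2, q = 3.
The shock moves the curves to qd = 12 - 6p and qs = 5p - 4.
New equilibrium: 12 - 6p = 5p - 4 ⇒ 16 = 11p ⇒ p = 16/11 ≈ 1.4545, q = 36/11 ≈ 3.2727.
Δp = 1.4545 − 2 = -0.55.

-0.55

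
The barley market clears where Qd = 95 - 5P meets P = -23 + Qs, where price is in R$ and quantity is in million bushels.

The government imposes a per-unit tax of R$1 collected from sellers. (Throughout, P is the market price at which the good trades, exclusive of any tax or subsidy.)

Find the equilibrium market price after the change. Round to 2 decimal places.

12.17

Original equilibrium: 95 - 5P = P + 23 gives 72 = 6P, so P = 12 and Q = 35.
Since sellers keep the price net of the tax, the effective supply curve becomes Qs = P + 22.
Equate the new curves: 95 - 5P = P + 22, giving 73 = 6P, P = 73/6 ≈ 12.1667, Q = 205/6 ≈ 34.1667.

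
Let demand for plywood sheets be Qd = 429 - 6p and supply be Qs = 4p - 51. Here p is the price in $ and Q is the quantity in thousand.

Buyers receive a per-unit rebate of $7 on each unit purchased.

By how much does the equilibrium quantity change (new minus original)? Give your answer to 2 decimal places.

Initially, 429 - 6p = 4p - 51, so 480 = 10p and p = 48, Q = 141.
Since buyers' out-of-pocket price is the market price minus the rebate, the effective demand curve becomes Qd = 471 - 6p.
Setting them equal: 471 - 6p = 4p - 51 → 522 = 10p, so p = 52.2 and Q = 157.8.
ΔQ = 157.8 − 141 = +16.80.

+16.80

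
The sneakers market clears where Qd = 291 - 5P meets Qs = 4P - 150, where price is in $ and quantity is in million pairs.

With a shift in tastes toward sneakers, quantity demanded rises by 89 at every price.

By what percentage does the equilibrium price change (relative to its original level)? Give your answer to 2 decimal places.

Original equilibrium: 291 - 5P = 4P - 150 gives 441 = 9P, so P = 49 and Q = 46.
After the shift, demand is Qd = 380 - 5P and supply is Qs = 4P - 150.
Equate the new curves: 380 - 5P = 4P - 150, giving 530 = 9P, P = 530/9 ≈ 58.8889, Q = 770/9 ≈ 85.5556.
%ΔP = (58.8889 − 49) / 49 × 100 = +20.18%.

+20.18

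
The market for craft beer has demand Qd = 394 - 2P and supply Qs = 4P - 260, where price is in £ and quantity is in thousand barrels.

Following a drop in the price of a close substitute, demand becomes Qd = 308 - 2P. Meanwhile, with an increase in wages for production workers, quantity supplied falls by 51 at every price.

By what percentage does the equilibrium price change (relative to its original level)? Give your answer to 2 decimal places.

-5.35

Original equilibrium: 394 - 2P = 4P - 260 gives 654 = 6P, so P = 109 and Q = 176.
The new curves are Qd = 308 - 2P (demand) and Qs = 4P - 311 (supply).
Setting them equal: 308 - 2P = 4P - 311 → 619 = 6P, so P = 619/6 ≈ 103.1667 and Q = 305/3 ≈ 101.6667.
%ΔP = (103.1667 − 109) / 109 × 100 = -5.35%.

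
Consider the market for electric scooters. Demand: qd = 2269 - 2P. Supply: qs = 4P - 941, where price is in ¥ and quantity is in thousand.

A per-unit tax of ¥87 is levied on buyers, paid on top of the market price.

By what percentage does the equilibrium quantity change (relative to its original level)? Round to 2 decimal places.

Before the shock: 2269 - 2P = 4P - 941 ⇒ 3210 = 6P ⇒ P = 535, q = 1199.
Since buyers pay the price plus the tax, the effective demand curve becomes qd = 2095 - 2P.
Clearing the new market: 2095 - 2P = 4P - 941, so P = 506 and q = 1083.
%Δq = (1083 − 1199) / 1199 × 100 = -9.67%.

-9.67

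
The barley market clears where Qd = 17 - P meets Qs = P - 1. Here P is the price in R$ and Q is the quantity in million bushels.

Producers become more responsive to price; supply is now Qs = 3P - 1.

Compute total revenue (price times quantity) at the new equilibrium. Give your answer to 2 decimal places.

56.25

Solve the original market: 17 - P = P - 1, hence P = 9 and Q = 8.
The shock moves the curves to Qd = 17 - P and Qs = 3P - 1.
Clearing the new market: 17 - P = 3P - 1, so P = 4.5 and Q = 12.5.
New expenditure = 4.5 × 12.5 = 56.25.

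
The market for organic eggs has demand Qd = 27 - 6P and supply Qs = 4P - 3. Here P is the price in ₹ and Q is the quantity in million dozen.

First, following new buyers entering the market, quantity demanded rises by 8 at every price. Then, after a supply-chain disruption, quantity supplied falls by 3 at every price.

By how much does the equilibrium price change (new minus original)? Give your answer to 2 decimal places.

+1.10

Solve the original market: 27 - 6P = 4P - 3, hence P = 3 and Q = 9.
The shock moves the curves to Qd = 35 - 6P and Qs = 4P - 6.
Clearing the new market: 35 - 6P = 4P - 6, so P = 4.1 and Q = 10.4.
ΔP = 4.1 − 3 = +1.10.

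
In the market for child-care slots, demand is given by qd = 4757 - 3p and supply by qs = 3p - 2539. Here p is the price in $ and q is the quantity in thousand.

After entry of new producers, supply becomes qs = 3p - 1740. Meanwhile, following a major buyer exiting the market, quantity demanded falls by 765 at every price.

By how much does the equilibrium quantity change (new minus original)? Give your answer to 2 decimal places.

Original equilibrium: 4757 - 3p = 3p - 2539 gives 7296 = 6p, so p = 1216 and q = 1109.
After the shift, demand is qd = 3992 - 3p and supply is qs = 3p - 1740.
Clearing the new market: 3992 - 3p = 3p - 1740, so p = 2866/3 ≈ 955.3333 and q = 1126.
Δq = 1126 − 1109 = +17.00.

+17.00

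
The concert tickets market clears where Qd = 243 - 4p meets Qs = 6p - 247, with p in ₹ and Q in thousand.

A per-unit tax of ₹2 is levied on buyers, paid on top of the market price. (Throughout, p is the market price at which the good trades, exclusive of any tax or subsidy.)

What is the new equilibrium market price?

Before the shock: 243 - 4p = 6p - 247 ⇒ 490 = 10p ⇒ p = 49, Q = 47.
Since buyers pay the price plus the tax, the effective demand curve becomes Qd = 235 - 4p.
Clearing the new market: 235 - 4p = 6p - 247, so p = 48.2 and Q = 42.2.

48.2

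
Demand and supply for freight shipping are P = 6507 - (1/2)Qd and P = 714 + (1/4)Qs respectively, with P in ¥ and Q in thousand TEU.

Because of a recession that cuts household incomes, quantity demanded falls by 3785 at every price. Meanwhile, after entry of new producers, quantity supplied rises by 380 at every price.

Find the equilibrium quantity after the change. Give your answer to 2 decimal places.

Original equilibrium: 13014 - 2P = 4P - 2856 gives 15870 = 6P, so P = 2645 and Q = 7724.
The shock moves the curves to Qd = 9229 - 2P and Qs = 4P - 2476.
Clearing the new market: 9229 - 2P = 4P - 2476, so P = 11705/6 ≈ 1950.8333 and Q = 15982/3 ≈ 5327.3333.

5327.33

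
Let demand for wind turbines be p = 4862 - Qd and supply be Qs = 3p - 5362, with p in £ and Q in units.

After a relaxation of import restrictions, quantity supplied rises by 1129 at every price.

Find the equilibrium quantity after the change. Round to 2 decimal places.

Initially, 4862 - p = 3p - 5362, so 10224 = 4p and p = 2556, Q = 2306.
The new curves are Qd = 4862 - p (demand) and Qs = 3p - 4233 (supply).
Setting them equal: 4862 - p = 3p - 4233 → 9095 = 4p, so p = 2273.75 and Q = 2588.25.

2588.25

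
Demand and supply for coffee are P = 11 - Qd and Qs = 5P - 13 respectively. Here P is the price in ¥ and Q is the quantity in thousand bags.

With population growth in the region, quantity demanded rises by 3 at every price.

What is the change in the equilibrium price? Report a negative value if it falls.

+0.5

Initially, 11 - P = 5P - 13, so 24 = 6P and P = 4, Q = 7.
After the shift, demand is Qd = 14 - P and supply is Qs = 5P - 13.
Setting them equal: 14 - P = 5P - 13 → 27 = 6P, so P = 4.5 and Q = 9.5.
ΔP = 4.5 − 4 = +0.5.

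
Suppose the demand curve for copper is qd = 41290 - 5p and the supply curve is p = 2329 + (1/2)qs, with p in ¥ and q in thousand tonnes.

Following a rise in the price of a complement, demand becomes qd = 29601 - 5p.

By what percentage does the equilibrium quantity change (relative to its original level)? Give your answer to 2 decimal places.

Solve the original market: 41290 - 5p = 2p - 4658, hence p = 6564 and q = 8470.
The shock moves the curves to qd = 29601 - 5p and qs = 2p - 4658.
Equate the new curves: 29601 - 5p = 2p - 4658, giving 34259 = 7p, p = 34259/7 ≈ 4894.1429, q = 35912/7 ≈ 5130.2857.
%Δq = (5130.2857 − 8470) / 8470 × 100 = -39.43%.

-39.43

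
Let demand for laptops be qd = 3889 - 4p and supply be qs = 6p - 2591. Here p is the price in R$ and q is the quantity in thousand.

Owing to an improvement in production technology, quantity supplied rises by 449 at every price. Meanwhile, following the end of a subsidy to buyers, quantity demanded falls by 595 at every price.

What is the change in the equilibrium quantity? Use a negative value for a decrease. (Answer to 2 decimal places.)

Original equilibrium: 3889 - 4p = 6p - 2591 gives 6480 = 10p, so p = 648 and q = 1297.
The shock moves the curves to qd = 3294 - 4p and qs = 6p - 2142.
Setting them equal: 3294 - 4p = 6p - 2142 → 5436 = 10p, so p = 543.6 and q = 1119.6.
Δq = 1119.6 − 1297 = -177.40.

-177.40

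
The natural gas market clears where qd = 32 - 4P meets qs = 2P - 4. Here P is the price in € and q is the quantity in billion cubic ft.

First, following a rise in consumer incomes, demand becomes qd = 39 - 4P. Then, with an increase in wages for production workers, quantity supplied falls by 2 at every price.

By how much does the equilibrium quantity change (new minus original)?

+1

Before the shock: 32 - 4P = 2P - 4 ⇒ 36 = 6P ⇒ P = 6, q = 8.
The new curves are qd = 39 - 4P (demand) and qs = 2P - 6 (supply).
New equilibrium: 39 - 4P = 2P - 6 ⇒ 45 = 6P ⇒ P = 7.5, q = 9.
Δq = 9 − 8 = +1.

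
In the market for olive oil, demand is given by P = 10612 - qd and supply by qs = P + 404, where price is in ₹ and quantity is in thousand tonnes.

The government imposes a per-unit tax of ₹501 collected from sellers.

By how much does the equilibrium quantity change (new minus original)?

-250.5

Original equilibrium: 10612 - P = P + 404 gives 10208 = 2P, so P = 5104 and q = 5508.
Since sellers keep the price net of the tax, the effective supply curve becomes qs = P - 97.
Clearing the new market: 10612 - P = P - 97, so P = 5354.5 and q = 5257.5.
Δq = 5257.5 − 5508 = -250.5.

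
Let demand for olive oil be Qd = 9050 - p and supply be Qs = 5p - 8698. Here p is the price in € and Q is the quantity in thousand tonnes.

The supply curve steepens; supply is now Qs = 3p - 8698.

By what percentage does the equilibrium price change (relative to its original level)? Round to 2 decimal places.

Before the shock: 9050 - p = 5p - 8698 ⇒ 17748 = 6p ⇒ p = 2958, Q = 6092.
After the shift, demand is Qd = 9050 - p and supply is Qs = 3p - 8698.
Setting them equal: 9050 - p = 3p - 8698 → 17748 = 4p, so p = 4437 and Q = 4613.
%Δp = (4437 − 2958) / 2958 × 100 = +50.00%.

+50.00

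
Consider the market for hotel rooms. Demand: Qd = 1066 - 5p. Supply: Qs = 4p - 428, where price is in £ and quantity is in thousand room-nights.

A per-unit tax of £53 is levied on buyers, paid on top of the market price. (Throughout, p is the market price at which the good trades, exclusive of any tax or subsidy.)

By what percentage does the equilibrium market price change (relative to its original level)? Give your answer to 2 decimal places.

Initially, 1066 - 5p = 4p - 428, so 1494 = 9p and p = 166, Q = 236.
Since buyers pay the price plus the tax, the effective demand curve becomes Qd = 801 - 5p.
Clearing the new market: 801 - 5p = 4p - 428, so p = 1229/9 ≈ 136.5556 and Q = 1064/9 ≈ 118.2222.
%Δp = (136.5556 − 166) / 166 × 100 = -17.74%.

-17.74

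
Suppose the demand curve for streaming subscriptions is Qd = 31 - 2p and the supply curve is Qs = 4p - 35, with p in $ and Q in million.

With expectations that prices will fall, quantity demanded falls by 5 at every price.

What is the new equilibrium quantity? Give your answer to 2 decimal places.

Initially, 31 - 2p = 4p - 35, so 66 = 6p and p = 11, Q = 9.
The shock moves the curves to Qd = 26 - 2p and Qs = 4p - 35.
Clearing the new market: 26 - 2p = 4p - 35, so p = 61/6 ≈ 10.1667 and Q = 17/3 ≈ 5.6667.

5.67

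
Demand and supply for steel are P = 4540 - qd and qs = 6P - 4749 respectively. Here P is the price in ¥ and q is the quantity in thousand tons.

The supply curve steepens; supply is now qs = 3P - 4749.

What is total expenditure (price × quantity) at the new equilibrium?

Solve the original market: 4540 - P = 6P - 4749, hence P = 1327 and q = 3213.
The new curves are qd = 4540 - P (demand) and qs = 3P - 4749 (supply).
Equate the new curves: 4540 - P = 3P - 4749, giving 9289 = 4P, P = 2322.25, q = 2217.75.
New expenditure = 2322.25 × 2217.75 = 5150169.9375.

5150169.9375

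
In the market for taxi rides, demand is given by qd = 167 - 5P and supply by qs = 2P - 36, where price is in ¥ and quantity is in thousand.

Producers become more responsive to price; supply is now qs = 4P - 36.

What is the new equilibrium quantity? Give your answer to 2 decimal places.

54.22

Initially, 167 - 5P = 2P - 36, so 203 = 7P and P = 29, q = 22.
The shock moves the curves to qd = 167 - 5P and qs = 4P - 36.
Equate the new curves: 167 - 5P = 4P - 36, giving 203 = 9P, P = 203/9 ≈ 22.5556, q = 488/9 ≈ 54.2222.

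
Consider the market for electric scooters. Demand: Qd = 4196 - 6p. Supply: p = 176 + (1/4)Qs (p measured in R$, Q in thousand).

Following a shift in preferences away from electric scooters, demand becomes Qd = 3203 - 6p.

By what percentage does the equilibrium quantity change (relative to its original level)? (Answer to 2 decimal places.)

Before the shock: 4196 - 6p = 4p - 704 ⇒ 4900 = 10p ⇒ p = 490, Q = 1256.
The shock moves the curves to Qd = 3203 - 6p and Qs = 4p - 704.
Setting them equal: 3203 - 6p = 4p - 704 → 3907 = 10p, so p = 390.7 and Q = 858.8.
%ΔQ = (858.8 − 1256) / 1256 × 100 = -31.62%.

-31.62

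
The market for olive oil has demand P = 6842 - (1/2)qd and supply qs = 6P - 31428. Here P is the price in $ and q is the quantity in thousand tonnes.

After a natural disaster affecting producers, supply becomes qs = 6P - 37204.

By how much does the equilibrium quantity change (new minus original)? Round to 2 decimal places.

Initially, 13684 - 2P = 6P - 31428, so 45112 = 8P and P = 5639, q = 2406.
After the shift, demand is qd = 13684 - 2P and supply is qs = 6P - 37204.
Equate the new curves: 13684 - 2P = 6P - 37204, giving 50888 = 8P, P = 6361, q = 962.
Δq = 962 − 2406 = -1444.00.

-1444.00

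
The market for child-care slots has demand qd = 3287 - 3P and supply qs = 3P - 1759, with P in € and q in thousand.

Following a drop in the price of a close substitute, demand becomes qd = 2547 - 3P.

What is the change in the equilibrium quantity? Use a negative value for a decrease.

-370

Initially, 3287 - 3P = 3P - 1759, so 5046 = 6P and P = 841, q = 764.
The shock moves the curves to qd = 2547 - 3P and qs = 3P - 1759.
Setting them equal: 2547 - 3P = 3P - 1759 → 4306 = 6P, so P = 2153/3 ≈ 717.6667 and q = 394.
Δq = 394 − 764 = -370.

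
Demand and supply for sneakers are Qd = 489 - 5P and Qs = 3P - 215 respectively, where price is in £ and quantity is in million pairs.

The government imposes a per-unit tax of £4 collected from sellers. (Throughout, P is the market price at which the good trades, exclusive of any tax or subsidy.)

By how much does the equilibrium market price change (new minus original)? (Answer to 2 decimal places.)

Initially, 489 - 5P = 3P - 215, so 704 = 8P and P = 88, Q = 49.
Since sellers keep the price net of the tax, the effective supply curve becomes Qs = 3P - 227.
Equate the new curves: 489 - 5P = 3P - 227, giving 716 = 8P, P = 89.5, Q = 41.5.
ΔP = 89.5 − 88 = +1.50.

+1.50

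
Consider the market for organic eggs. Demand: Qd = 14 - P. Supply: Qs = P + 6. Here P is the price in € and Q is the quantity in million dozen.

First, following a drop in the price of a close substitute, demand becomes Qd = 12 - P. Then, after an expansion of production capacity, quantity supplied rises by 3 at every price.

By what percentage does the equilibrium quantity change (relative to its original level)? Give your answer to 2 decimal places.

Initially, 14 - P = P + 6, so 8 = 2P and P = 4, Q = 10.
After the shift, demand is Qd = 12 - P and supply is Qs = P + 9.
New equilibrium: 12 - P = P + 9 ⇒ 3 = 2P ⇒ P = 1.5, Q = 10.5.
%ΔQ = (10.5 − 10) / 10 × 100 = +5.00%.

+5.00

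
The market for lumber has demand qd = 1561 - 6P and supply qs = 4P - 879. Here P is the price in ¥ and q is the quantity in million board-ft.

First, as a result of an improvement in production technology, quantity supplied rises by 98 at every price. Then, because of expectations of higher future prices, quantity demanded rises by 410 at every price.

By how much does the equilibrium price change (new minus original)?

+31.2

Original equilibrium: 1561 - 6P = 4P - 879 gives 2440 = 10P, so P = 244 and q = 97.
The new curves are qd = 1971 - 6P (demand) and qs = 4P - 781 (supply).
Setting them equal: 1971 - 6P = 4P - 781 → 2752 = 10P, so P = 275.2 and q = 319.8.
ΔP = 275.2 − 244 = +31.2.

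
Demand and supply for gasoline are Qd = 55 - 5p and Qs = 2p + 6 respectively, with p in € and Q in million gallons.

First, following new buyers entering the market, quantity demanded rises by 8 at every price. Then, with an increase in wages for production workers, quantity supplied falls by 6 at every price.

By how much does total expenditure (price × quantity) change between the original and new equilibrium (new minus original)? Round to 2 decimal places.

Before the shock: 55 - 5p = 2p + 6 ⇒ 49 = 7p ⇒ p = 7, Q = 20.
The shock moves the curves to Qd = 63 - 5p and Qs = 2p.
Equate the new curves: 63 - 5p = 2p, giving 63 = 7p, p = 9, Q = 18.
Expenditure moves from 7×20 = 140 to 9×18 = 162; change = +22.00.

+22.00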